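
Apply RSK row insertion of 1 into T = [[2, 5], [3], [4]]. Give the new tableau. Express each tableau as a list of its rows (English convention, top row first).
[[1, 5], [2], [3], [4]]

In row 1, 1 replaces 2 (the leftmost entry greater than 1); 2 is bumped to row 2. In row 2, 2 replaces 3 (the leftmost entry greater than 2); 3 is bumped to row 3. In row 3, 3 replaces 4 (the leftmost entry greater than 3); 4 is bumped to row 4. 4 starts a new row 4. The new tableau is [[1, 5], [2], [3], [4]].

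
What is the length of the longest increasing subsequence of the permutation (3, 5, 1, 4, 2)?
2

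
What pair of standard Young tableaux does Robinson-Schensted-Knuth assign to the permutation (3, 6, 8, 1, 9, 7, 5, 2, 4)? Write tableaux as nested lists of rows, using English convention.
Insert each entry of the permutation into P by Schensted row insertion, recording in Q the position of each new cell.

Insert 3: appended to row 1. P = [[3]], Q = [[1]].
Insert 6: appended to row 1. P = [[3, 6]], Q = [[1, 2]].
Insert 8: appended to row 1. P = [[3, 6, 8]], Q = [[1, 2, 3]].
Insert 1: 1 bumps 3 from row 1; 3 starts row 2. P = [[1, 6, 8], [3]], Q = [[1, 2, 3], [4]].
Insert 9: appended to row 1. P = [[1, 6, 8, 9], [3]], Q = [[1, 2, 3, 5], [4]].
Insert 7: 7 bumps 8 from row 1; 8 appends to row 2. P = [[1, 6, 7, 9], [3, 8]], Q = [[1, 2, 3, 5], [4, 6]].
Insert 5: 5 bumps 6 from row 1; 6 bumps 8 from row 2; 8 starts row 3. P = [[1, 5, 7, 9], [3, 6], [8]], Q = [[1, 2, 3, 5], [4, 6], [7]].
Insert 2: 2 bumps 5 from row 1; 5 bumps 6 from row 2; 6 bumps 8 from row 3; 8 starts row 4. P = [[1, 2, 7, 9], [3, 5], [6], [8]], Q = [[1, 2, 3, 5], [4, 6], [7], [8]].
Insert 4: 4 bumps 7 from row 1; 7 appends to row 2. P = [[1, 2, 4, 9], [3, 5, 7], [6], [8]], Q = [[1, 2, 3, 5], [4, 6, 9], [7], [8]].

So P = [[1, 2, 4, 9], [3, 5, 7], [6], [8]], Q = [[1, 2, 3, 5], [4, 6, 9], [7], [8]].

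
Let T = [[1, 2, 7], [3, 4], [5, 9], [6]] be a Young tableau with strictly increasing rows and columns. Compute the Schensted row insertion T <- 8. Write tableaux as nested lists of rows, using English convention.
[[1, 2, 7, 8], [3, 4], [5, 9], [6]]

8 is larger than every entry of row 1, so it is appended to row 1. The new tableau is [[1, 2, 7, 8], [3, 4], [5, 9], [6]].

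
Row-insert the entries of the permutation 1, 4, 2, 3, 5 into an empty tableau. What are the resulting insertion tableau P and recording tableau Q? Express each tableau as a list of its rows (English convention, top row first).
P = [[1, 2, 3, 5], [4]], Q = [[1, 2, 4, 5], [3]]

Insert each entry of the permutation into P by Schensted row insertion, recording in Q the position of each new cell.

Insert 1: appended to row 1. P = [[1]].
Insert 4: appended to row 1. P = [[1, 4]].
Insert 2: 2 bumps 4 from row 1; 4 starts row 2. P = [[1, 2], [4]].
Insert 3: appended to row 1. P = [[1, 2, 3], [4]].
Insert 5: appended to row 1. P = [[1, 2, 3, 5], [4]].

So P = [[1, 2, 3, 5], [4]], Q = [[1, 2, 4, 5], [3]].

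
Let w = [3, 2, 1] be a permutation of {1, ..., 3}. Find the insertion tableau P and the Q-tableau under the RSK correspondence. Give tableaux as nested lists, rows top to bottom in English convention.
Insert each entry of the permutation into P by Schensted row insertion, recording in Q the position of each new cell.

Insert 3: appended to row 1. P = [[3]].
Insert 2: 2 bumps 3 from row 1; 3 starts row 2. P = [[2], [3]].
Insert 1: 1 bumps 2 from row 1; 2 bumps 3 from row 2; 3 starts row 3. P = [[1], [2], [3]].

So P = [[1], [2], [3]], Q = [[1], [2], [3]].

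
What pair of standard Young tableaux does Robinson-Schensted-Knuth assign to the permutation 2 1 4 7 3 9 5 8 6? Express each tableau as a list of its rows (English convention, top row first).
Insert each entry of the permutation into P by Schensted row insertion, recording in Q the position of each new cell.

Insert 2: appended to row 1. P = [[2]], Q = [[1]].
Insert 1: 1 bumps 2 from row 1; 2 starts row 2. P = [[1], [2]], Q = [[1], [2]].
Insert 4: appended to row 1. P = [[1, 4], [2]], Q = [[1, 3], [2]].
Insert 7: appended to row 1. P = [[1, 4, 7], [2]], Q = [[1, 3, 4], [2]].
Insert 3: 3 bumps 4 from row 1; 4 appends to row 2. P = [[1, 3, 7], [2, 4]], Q = [[1, 3, 4], [2, 5]].
Insert 9: appended to row 1. P = [[1, 3, 7, 9], [2, 4]], Q = [[1, 3, 4, 6], [2, 5]].
Insert 5: 5 bumps 7 from row 1; 7 appends to row 2. P = [[1, 3, 5, 9], [2, 4, 7]], Q = [[1, 3, 4, 6], [2, 5, 7]].
Insert 8: 8 bumps 9 from row 1; 9 appends to row 2. P = [[1, 3, 5, 8], [2, 4, 7, 9]], Q = [[1, 3, 4, 6], [2, 5, 7, 8]].
Insert 6: 6 bumps 8 from row 1; 8 bumps 9 from row 2; 9 starts row 3. P = [[1, 3, 5, 6], [2, 4, 7, 8], [9]], Q = [[1, 3, 4, 6], [2, 5, 7, 8], [9]].

So P = [[1, 3, 5, 6], [2, 4, 7, 8], [9]], Q = [[1, 3, 4, 6], [2, 5, 7, 8], [9]].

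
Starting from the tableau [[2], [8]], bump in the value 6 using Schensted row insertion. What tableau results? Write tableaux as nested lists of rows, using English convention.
6 is larger than every entry of row 1, so it is appended to row 1. The new tableau is [[2, 6], [8]].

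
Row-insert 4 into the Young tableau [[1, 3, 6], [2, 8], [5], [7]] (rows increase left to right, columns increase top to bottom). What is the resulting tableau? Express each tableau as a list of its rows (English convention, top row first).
[[1, 3, 4], [2, 6], [5, 8], [7]]

In row 1, 4 replaces 6 (the leftmost entry greater than 4); 6 is bumped to row 2. In row 2, 6 replaces 8 (the leftmost entry greater than 6); 8 is bumped to row 3. 8 is appended to row 3. The new tableau is [[1, 3, 4], [2, 6], [5, 8], [7]].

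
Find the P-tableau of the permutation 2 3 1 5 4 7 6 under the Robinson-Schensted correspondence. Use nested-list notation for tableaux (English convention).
P = [[1, 3, 4, 6], [2, 5, 7]]

Insert 2: appended to row 1. P = [[2]].
Insert 3: appended to row 1. P = [[2, 3]].
Insert 1: 1 bumps 2 from row 1; 2 starts row 2. P = [[1, 3], [2]].
Insert 5: appended to row 1. P = [[1, 3, 5], [2]].
Insert 4: 4 bumps 5 from row 1; 5 appends to row 2. P = [[1, 3, 4], [2, 5]].
Insert 7: appended to row 1. P = [[1, 3, 4, 7], [2, 5]].
Insert 6: 6 bumps 7 from row 1; 7 appends to row 2. P = [[1, 3, 4, 6], [2, 5, 7]].

So P = [[1, 3, 4, 6], [2, 5, 7]].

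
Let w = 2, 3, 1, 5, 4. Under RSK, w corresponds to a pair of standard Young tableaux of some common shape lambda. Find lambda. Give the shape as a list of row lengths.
Row-insert each entry into an empty tableau.

After inserting 2: P = [[2]].
After inserting 3: P = [[2, 3]].
After inserting 1: P = [[1, 3], [2]].
After inserting 5: P = [[1, 3, 5], [2]].
After inserting 4: P = [[1, 3, 4], [2, 5]].

The final insertion tableau P = [[1, 3, 4], [2, 5]] has shape [3, 2].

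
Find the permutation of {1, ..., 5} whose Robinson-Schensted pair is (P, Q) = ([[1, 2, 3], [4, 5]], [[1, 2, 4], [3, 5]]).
Reverse the RSK construction: for i from n down to 1, find the cell of Q containing i, remove the entry at that cell from P, and reverse-bump it up through P; the value ejected from row 1 is w(i).

Step i=5: Q has 5 at row 2, column 2; remove 5 from row 2 of P and reverse-bump: 5 enters row 1 and ejects 3. So w(5) = 3. P is now [[1, 2, 5], [4]].
Step i=4: Q has 4 at row 1, column 3; remove that cell from P, ejecting 5. So w(4) = 5. P is now [[1, 2], [4]].
Step i=3: Q has 3 at row 2, column 1; remove 4 from row 2 of P and reverse-bump: 4 enters row 1 and ejects 2. So w(3) = 2. P is now [[1, 4]].
Step i=2: Q has 2 at row 1, column 2; remove that cell from P, ejecting 4. So w(2) = 4. P is now [[1]].
Step i=1: Q has 1 at row 1, column 1; remove that cell from P, ejecting 1. So w(1) = 1. P is now [].

So w = 1 4 2 5 3.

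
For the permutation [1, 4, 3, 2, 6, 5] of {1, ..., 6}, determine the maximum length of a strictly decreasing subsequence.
3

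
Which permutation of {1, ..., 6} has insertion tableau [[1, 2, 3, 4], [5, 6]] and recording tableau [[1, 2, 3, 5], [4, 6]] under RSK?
1 2 5 3 6 4

Reverse the RSK construction: for i from n down to 1, find the cell of Q containing i, remove the entry at that cell from P, and reverse-bump it up through P; the value ejected from row 1 is w(i).

Step i=6: Q has 6 at row 2, column 2; remove 6 from row 2 of P and reverse-bump: 6 enters row 1 and ejects 4. So w(6) = 4. P is now [[1, 2, 3, 6], [5]].
Step i=5: Q has 5 at row 1, column 4; remove that cell from P, ejecting 6. So w(5) = 6. P is now [[1, 2, 3], [5]].
Step i=4: Q has 4 at row 2, column 1; remove 5 from row 2 of P and reverse-bump: 5 enters row 1 and ejects 3. So w(4) = 3. P is now [[1, 2, 5]].
Step i=3: Q has 3 at row 1, column 3; remove that cell from P, ejecting 5. So w(3) = 5. P is now [[1, 2]].
Step i=2: Q has 2 at row 1, column 2; remove that cell from P, ejecting 2. So w(2) = 2. P is now [[1]].
Step i=1: Q has 1 at row 1, column 1; remove that cell from P, ejecting 1. So w(1) = 1. P is now [].

So w = 1 2 5 3 6 4.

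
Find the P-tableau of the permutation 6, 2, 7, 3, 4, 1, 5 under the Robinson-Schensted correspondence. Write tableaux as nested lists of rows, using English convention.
P = [[1, 3, 4, 5], [2, 7], [6]]

Insert 6: appended to row 1. P = [[6]].
Insert 2: 2 bumps 6 from row 1; 6 starts row 2. P = [[2], [6]].
Insert 7: appended to row 1. P = [[2, 7], [6]].
Insert 3: 3 bumps 7 from row 1; 7 appends to row 2. P = [[2, 3], [6, 7]].
Insert 4: appended to row 1. P = [[2, 3, 4], [6, 7]].
Insert 1: 1 bumps 2 from row 1; 2 bumps 6 from row 2; 6 starts row 3. P = [[1, 3, 4], [2, 7], [6]].
Insert 5: appended to row 1. P = [[1, 3, 4, 5], [2, 7], [6]].

So P = [[1, 3, 4, 5], [2, 7], [6]].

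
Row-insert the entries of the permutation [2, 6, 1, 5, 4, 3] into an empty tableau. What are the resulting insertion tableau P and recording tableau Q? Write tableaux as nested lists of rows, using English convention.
P = [[1, 3], [2, 4], [5], [6]], Q = [[1, 2], [3, 4], [5], [6]]

Insert each entry of the permutation into P by Schensted row insertion, recording in Q the position of each new cell.

Insert 2: appended to row 1. P = [[2]].
Insert 6: appended to row 1. P = [[2, 6]].
Insert 1: 1 bumps 2 from row 1; 2 starts row 2. P = [[1, 6], [2]].
Insert 5: 5 bumps 6 from row 1; 6 appends to row 2. P = [[1, 5], [2, 6]].
Insert 4: 4 bumps 5 from row 1; 5 bumps 6 from row 2; 6 starts row 3. P = [[1, 4], [2, 5], [6]].
Insert 3: 3 bumps 4 from row 1; 4 bumps 5 from row 2; 5 bumps 6 from row 3; 6 starts row 4. P = [[1, 3], [2, 4], [5], [6]].

So P = [[1, 3], [2, 4], [5], [6]], Q = [[1, 2], [3, 4], [5], [6]].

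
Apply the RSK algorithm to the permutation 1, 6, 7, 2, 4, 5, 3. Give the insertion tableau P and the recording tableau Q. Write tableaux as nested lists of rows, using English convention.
Insert each entry of the permutation into P by Schensted row insertion, recording in Q the position of each new cell.

Insert 1: appended to row 1. P = [[1]], Q = [[1]].
Insert 6: appended to row 1. P = [[1, 6]], Q = [[1, 2]].
Insert 7: appended to row 1. P = [[1, 6, 7]], Q = [[1, 2, 3]].
Insert 2: 2 bumps 6 from row 1; 6 starts row 2. P = [[1, 2, 7], [6]], Q = [[1, 2, 3], [4]].
Insert 4: 4 bumps 7 from row 1; 7 appends to row 2. P = [[1, 2, 4], [6, 7]], Q = [[1, 2, 3], [4, 5]].
Insert 5: appended to row 1. P = [[1, 2, 4, 5], [6, 7]], Q = [[1, 2, 3, 6], [4, 5]].
Insert 3: 3 bumps 4 from row 1; 4 bumps 6 from row 2; 6 starts row 3. P = [[1, 2, 3, 5], [4, 7], [6]], Q = [[1, 2, 3, 6], [4, 5], [7]].

So P = [[1, 2, 3, 5], [4, 7], [6]], Q = [[1, 2, 3, 6], [4, 5], [7]].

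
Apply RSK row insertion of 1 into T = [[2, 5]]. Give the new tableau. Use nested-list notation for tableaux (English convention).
In row 1, 1 replaces 2 (the leftmost entry greater than 1); 2 is bumped to row 2. 2 starts a new row 2. The new tableau is [[1, 5], [2]].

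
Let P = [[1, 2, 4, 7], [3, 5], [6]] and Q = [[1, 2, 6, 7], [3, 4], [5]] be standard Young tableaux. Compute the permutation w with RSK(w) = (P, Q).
3 6 1 5 2 4 7

Reverse the RSK construction: for i from n down to 1, find the cell of Q containing i, remove the entry at that cell from P, and reverse-bump it up through P; the value ejected from row 1 is w(i).

Step i=7: Q has 7 at row 1, column 4; remove that cell from P, ejecting 7. So w(7) = 7. P is now [[1, 2, 4], [3, 5], [6]].
Step i=6: Q has 6 at row 1, column 3; remove that cell from P, ejecting 4. So w(6) = 4. P is now [[1, 2], [3, 5], [6]].
Step i=5: Q has 5 at row 3, column 1; remove 6 from row 3 of P and reverse-bump: 6 enters row 2 and ejects 5; 5 enters row 1 and ejects 2. So w(5) = 2. P is now [[1, 5], [3, 6]].
Step i=4: Q has 4 at row 2, column 2; remove 6 from row 2 of P and reverse-bump: 6 enters row 1 and ejects 5. So w(4) = 5. P is now [[1, 6], [3]].
Step i=3: Q has 3 at row 2, column 1; remove 3 from row 2 of P and reverse-bump: 3 enters row 1 and ejects 1. So w(3) = 1. P is now [[3, 6]].
Step i=2: Q has 2 at row 1, column 2; remove that cell from P, ejecting 6. So w(2) = 6. P is now [[3]].
Step i=1: Q has 1 at row 1, column 1; remove that cell from P, ejecting 3. So w(1) = 3. P is now [].

So w = 3 6 1 5 2 4 7.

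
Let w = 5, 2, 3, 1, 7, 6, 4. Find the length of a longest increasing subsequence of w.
3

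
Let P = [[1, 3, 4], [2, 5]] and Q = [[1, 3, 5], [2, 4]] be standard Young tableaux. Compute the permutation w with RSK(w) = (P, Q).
2 1 5 3 4

Reverse the RSK construction: for i from n down to 1, find the cell of Q containing i, remove the entry at that cell from P, and reverse-bump it up through P; the value ejected from row 1 is w(i).

Step i=5: Q has 5 at row 1, column 3; remove that cell from P, ejecting 4. So w(5) = 4. P is now [[1, 3], [2, 5]].
Step i=4: Q has 4 at row 2, column 2; remove 5 from row 2 of P and reverse-bump: 5 enters row 1 and ejects 3. So w(4) = 3. P is now [[1, 5], [2]].
Step i=3: Q has 3 at row 1, column 2; remove that cell from P, ejecting 5. So w(3) = 5. P is now [[1], [2]].
Step i=2: Q has 2 at row 2, column 1; remove 2 from row 2 of P and reverse-bump: 2 enters row 1 and ejects 1. So w(2) = 1. P is now [[2]].
Step i=1: Q has 1 at row 1, column 1; remove that cell from P, ejecting 2. So w(1) = 2. P is now [].

So w = 2 1 5 3 4.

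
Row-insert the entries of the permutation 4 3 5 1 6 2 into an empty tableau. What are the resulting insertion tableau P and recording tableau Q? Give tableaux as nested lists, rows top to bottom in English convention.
P = [[1, 2, 6], [3, 5], [4]], Q = [[1, 3, 5], [2, 6], [4]]

Insert each entry of the permutation into P by Schensted row insertion, recording in Q the position of each new cell.

After inserting 4: P = [[4]].
After inserting 3: P = [[3], [4]].
After inserting 5: P = [[3, 5], [4]].
After inserting 1: P = [[1, 5], [3], [4]].
After inserting 6: P = [[1, 5, 6], [3], [4]].
After inserting 2: P = [[1, 2, 6], [3, 5], [4]].

So P = [[1, 2, 6], [3, 5], [4]], Q = [[1, 3, 5], [2, 6], [4]].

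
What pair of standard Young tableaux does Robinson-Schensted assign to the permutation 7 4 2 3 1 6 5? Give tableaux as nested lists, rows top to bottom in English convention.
P = [[1, 3, 5], [2, 6], [4], [7]], Q = [[1, 4, 6], [2, 7], [3], [5]]

Insert each entry of the permutation into P by Schensted row insertion, recording in Q the position of each new cell.

Insert 7: appended to row 1. P = [[7]], Q = [[1]].
Insert 4: 4 bumps 7 from row 1; 7 starts row 2. P = [[4], [7]], Q = [[1], [2]].
Insert 2: 2 bumps 4 from row 1; 4 bumps 7 from row 2; 7 starts row 3. P = [[2], [4], [7]], Q = [[1], [2], [3]].
Insert 3: appended to row 1. P = [[2, 3], [4], [7]], Q = [[1, 4], [2], [3]].
Insert 1: 1 bumps 2 from row 1; 2 bumps 4 from row 2; 4 bumps 7 from row 3; 7 starts row 4. P = [[1, 3], [2], [4], [7]], Q = [[1, 4], [2], [3], [5]].
Insert 6: appended to row 1. P = [[1, 3, 6], [2], [4], [7]], Q = [[1, 4, 6], [2], [3], [5]].
Insert 5: 5 bumps 6 from row 1; 6 appends to row 2. P = [[1, 3, 5], [2, 6], [4], [7]], Q = [[1, 4, 6], [2, 7], [3], [5]].

So P = [[1, 3, 5], [2, 6], [4], [7]], Q = [[1, 4, 6], [2, 7], [3], [5]].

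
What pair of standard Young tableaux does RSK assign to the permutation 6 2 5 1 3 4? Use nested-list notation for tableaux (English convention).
Insert each entry of the permutation into P by Schensted row insertion, recording in Q the position of each new cell.

Insert 6: appended to row 1. P = [[6]].
Insert 2: 2 bumps 6 from row 1; 6 starts row 2. P = [[2], [6]].
Insert 5: appended to row 1. P = [[2, 5], [6]].
Insert 1: 1 bumps 2 from row 1; 2 bumps 6 from row 2; 6 starts row 3. P = [[1, 5], [2], [6]].
Insert 3: 3 bumps 5 from row 1; 5 appends to row 2. P = [[1, 3], [2, 5], [6]].
Insert 4: appended to row 1. P = [[1, 3, 4], [2, 5], [6]].

So P = [[1, 3, 4], [2, 5], [6]], Q = [[1, 3, 6], [2, 5], [4]].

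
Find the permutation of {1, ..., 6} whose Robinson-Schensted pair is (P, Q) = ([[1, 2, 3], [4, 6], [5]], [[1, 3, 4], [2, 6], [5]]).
Reverse the RSK construction: for i from n down to 1, find the cell of Q containing i, remove the entry at that cell from P, and reverse-bump it up through P; the value ejected from row 1 is w(i).

Step i=6: Q has 6 at row 2, column 2; remove 6 from row 2 of P and reverse-bump: 6 enters row 1 and ejects 3. So w(6) = 3. P is now [[1, 2, 6], [4], [5]].
Step i=5: Q has 5 at row 3, column 1; remove 5 from row 3 of P and reverse-bump: 5 enters row 2 and ejects 4; 4 enters row 1 and ejects 2. So w(5) = 2. P is now [[1, 4, 6], [5]].
Step i=4: Q has 4 at row 1, column 3; remove that cell from P, ejecting 6. So w(4) = 6. P is now [[1, 4], [5]].
Step i=3: Q has 3 at row 1, column 2; remove that cell from P, ejecting 4. So w(3) = 4. P is now [[1], [5]].
Step i=2: Q has 2 at row 2, column 1; remove 5 from row 2 of P and reverse-bump: 5 enters row 1 and ejects 1. So w(2) = 1. P is now [[5]].
Step i=1: Q has 1 at row 1, column 1; remove that cell from P, ejecting 5. So w(1) = 5. P is now [].

So w = 5 1 4 6 2 3.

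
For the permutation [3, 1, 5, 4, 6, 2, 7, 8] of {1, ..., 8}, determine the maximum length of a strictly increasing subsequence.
5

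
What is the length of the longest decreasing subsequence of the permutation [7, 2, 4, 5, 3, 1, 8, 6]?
4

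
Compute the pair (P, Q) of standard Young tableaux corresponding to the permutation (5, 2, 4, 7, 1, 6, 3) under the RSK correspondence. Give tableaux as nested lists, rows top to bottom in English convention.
Insert each entry of the permutation into P by Schensted row insertion, recording in Q the position of each new cell.

Insert 5: appended to row 1. P = [[5]].
Insert 2: 2 bumps 5 from row 1; 5 starts row 2. P = [[2], [5]].
Insert 4: appended to row 1. P = [[2, 4], [5]].
Insert 7: appended to row 1. P = [[2, 4, 7], [5]].
Insert 1: 1 bumps 2 from row 1; 2 bumps 5 from row 2; 5 starts row 3. P = [[1, 4, 7], [2], [5]].
Insert 6: 6 bumps 7 from row 1; 7 appends to row 2. P = [[1, 4, 6], [2, 7], [5]].
Insert 3: 3 bumps 4 from row 1; 4 bumps 7 from row 2; 7 appends to row 3. P = [[1, 3, 6], [2, 4], [5, 7]].

So P = [[1, 3, 6], [2, 4], [5, 7]], Q = [[1, 3, 4], [2, 6], [5, 7]].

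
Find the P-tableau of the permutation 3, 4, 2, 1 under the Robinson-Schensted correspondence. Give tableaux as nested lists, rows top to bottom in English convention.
P = [[1, 4], [2], [3]]

Insert 3: appended to row 1. P = [[3]].
Insert 4: appended to row 1. P = [[3, 4]].
Insert 2: 2 bumps 3 from row 1; 3 starts row 2. P = [[2, 4], [3]].
Insert 1: 1 bumps 2 from row 1; 2 bumps 3 from row 2; 3 starts row 3. P = [[1, 4], [2], [3]].

So P = [[1, 4], [2], [3]].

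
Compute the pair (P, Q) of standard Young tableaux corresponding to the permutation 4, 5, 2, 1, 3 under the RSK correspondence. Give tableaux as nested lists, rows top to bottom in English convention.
P = [[1, 3], [2, 5], [4]], Q = [[1, 2], [3, 5], [4]]

Insert each entry of the permutation into P by Schensted row insertion, recording in Q the position of each new cell.

Insert 4: appended to row 1. P = [[4]].
Insert 5: appended to row 1. P = [[4, 5]].
Insert 2: 2 bumps 4 from row 1; 4 starts row 2. P = [[2, 5], [4]].
Insert 1: 1 bumps 2 from row 1; 2 bumps 4 from row 2; 4 starts row 3. P = [[1, 5], [2], [4]].
Insert 3: 3 bumps 5 from row 1; 5 appends to row 2. P = [[1, 3], [2, 5], [4]].

So P = [[1, 3], [2, 5], [4]], Q = [[1, 2], [3, 5], [4]].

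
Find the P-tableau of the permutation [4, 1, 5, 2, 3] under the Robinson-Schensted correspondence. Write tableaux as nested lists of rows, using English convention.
P = [[1, 2, 3], [4, 5]]

Insert 4: appended to row 1. P = [[4]].
Insert 1: 1 bumps 4 from row 1; 4 starts row 2. P = [[1], [4]].
Insert 5: appended to row 1. P = [[1, 5], [4]].
Insert 2: 2 bumps 5 from row 1; 5 appends to row 2. P = [[1, 2], [4, 5]].
Insert 3: appended to row 1. P = [[1, 2, 3], [4, 5]].

So P = [[1, 2, 3], [4, 5]].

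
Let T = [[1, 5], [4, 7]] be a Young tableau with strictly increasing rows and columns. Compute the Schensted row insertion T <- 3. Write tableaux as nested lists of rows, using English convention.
[[1, 3], [4, 5], [7]]

In row 1, 3 replaces 5 (the leftmost entry greater than 3); 5 is bumped to row 2. In row 2, 5 replaces 7 (the leftmost entry greater than 5); 7 is bumped to row 3. 7 starts a new row 3. The new tableau is [[1, 3], [4, 5], [7]].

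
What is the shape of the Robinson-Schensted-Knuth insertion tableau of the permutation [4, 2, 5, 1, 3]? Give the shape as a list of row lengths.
[2, 2, 1]

Row-insert each entry into an empty tableau.

After inserting 4: P = [[4]].
After inserting 2: P = [[2], [4]].
After inserting 5: P = [[2, 5], [4]].
After inserting 1: P = [[1, 5], [2], [4]].
After inserting 3: P = [[1, 3], [2, 5], [4]].

The final insertion tableau P = [[1, 3], [2, 5], [4]] has shape [2, 2, 1].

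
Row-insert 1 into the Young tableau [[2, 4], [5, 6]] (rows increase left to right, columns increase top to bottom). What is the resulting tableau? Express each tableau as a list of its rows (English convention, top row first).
[[1, 4], [2, 6], [5]]

In row 1, 1 replaces 2 (the leftmost entry greater than 1); 2 is bumped to row 2. In row 2, 2 replaces 5 (the leftmost entry greater than 2); 5 is bumped to row 3. 5 starts a new row 3. The new tableau is [[1, 4], [2, 6], [5]].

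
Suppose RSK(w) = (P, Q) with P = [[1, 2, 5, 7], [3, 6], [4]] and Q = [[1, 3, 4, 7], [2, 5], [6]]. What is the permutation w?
Reverse the RSK construction: for i from n down to 1, find the cell of Q containing i, remove the entry at that cell from P, and reverse-bump it up through P; the value ejected from row 1 is w(i).

Step i=7: Q has 7 at row 1, column 4; remove that cell from P, ejecting 7. So w(7) = 7. P is now [[1, 2, 5], [3, 6], [4]].
Step i=6: Q has 6 at row 3, column 1; remove 4 from row 3 of P and reverse-bump: 4 enters row 2 and ejects 3; 3 enters row 1 and ejects 2. So w(6) = 2. P is now [[1, 3, 5], [4, 6]].
Step i=5: Q has 5 at row 2, column 2; remove 6 from row 2 of P and reverse-bump: 6 enters row 1 and ejects 5. So w(5) = 5. P is now [[1, 3, 6], [4]].
Step i=4: Q has 4 at row 1, column 3; remove that cell from P, ejecting 6. So w(4) = 6. P is now [[1, 3], [4]].
Step i=3: Q has 3 at row 1, column 2; remove that cell from P, ejecting 3. So w(3) = 3. P is now [[1], [4]].
Step i=2: Q has 2 at row 2, column 1; remove 4 from row 2 of P and reverse-bump: 4 enters row 1 and ejects 1. So w(2) = 1. P is now [[4]].
Step i=1: Q has 1 at row 1, column 1; remove that cell from P, ejecting 4. So w(1) = 4. P is now [].

So w = 4 1 3 6 5 2 7.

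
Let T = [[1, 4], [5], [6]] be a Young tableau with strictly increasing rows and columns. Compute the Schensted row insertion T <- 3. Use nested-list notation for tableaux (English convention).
In row 1, 3 replaces 4 (the leftmost entry greater than 3); 4 is bumped to row 2. In row 2, 4 replaces 5 (the leftmost entry greater than 4); 5 is bumped to row 3. In row 3, 5 replaces 6 (the leftmost entry greater than 5); 6 is bumped to row 4. 6 starts a new row 4. The new tableau is [[1, 3], [4], [5], [6]].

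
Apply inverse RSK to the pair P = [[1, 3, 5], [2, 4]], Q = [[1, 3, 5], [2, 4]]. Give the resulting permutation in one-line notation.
Reverse RSK: for i = n, n-1, ..., 1, locate i in Q, remove the corresponding corner cell from P, and reverse-bump its entry up through P; the value ejected from row 1 is w(i).

So w = 2 1 4 3 5.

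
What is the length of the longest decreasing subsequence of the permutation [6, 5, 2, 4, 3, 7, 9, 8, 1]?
5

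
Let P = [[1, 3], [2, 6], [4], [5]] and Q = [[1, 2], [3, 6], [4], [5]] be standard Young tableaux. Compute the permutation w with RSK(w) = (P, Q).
5 6 4 2 1 3

Reverse the RSK construction: for i from n down to 1, find the cell of Q containing i, remove the entry at that cell from P, and reverse-bump it up through P; the value ejected from row 1 is w(i).

Step i=6: Q has 6 at row 2, column 2; remove 6 from row 2 of P and reverse-bump: 6 enters row 1 and ejects 3. So w(6) = 3. P is now [[1, 6], [2], [4], [5]].
Step i=5: Q has 5 at row 4, column 1; remove 5 from row 4 of P and reverse-bump: 5 enters row 3 and ejects 4; 4 enters row 2 and ejects 2; 2 enters row 1 and ejects 1. So w(5) = 1. P is now [[2, 6], [4], [5]].
Step i=4: Q has 4 at row 3, column 1; remove 5 from row 3 of P and reverse-bump: 5 enters row 2 and ejects 4; 4 enters row 1 and ejects 2. So w(4) = 2. P is now [[4, 6], [5]].
Step i=3: Q has 3 at row 2, column 1; remove 5 from row 2 of P and reverse-bump: 5 enters row 1 and ejects 4. So w(3) = 4. P is now [[5, 6]].
Step i=2: Q has 2 at row 1, column 2; remove that cell from P, ejecting 6. So w(2) = 6. P is now [[5]].
Step i=1: Q has 1 at row 1, column 1; remove that cell from P, ejecting 5. So w(1) = 5. P is now [].

So w = 5 6 4 2 1 3.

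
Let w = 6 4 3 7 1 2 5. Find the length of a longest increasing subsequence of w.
3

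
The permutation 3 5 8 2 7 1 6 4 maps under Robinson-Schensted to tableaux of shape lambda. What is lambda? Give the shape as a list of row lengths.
Row-insert each entry into an empty tableau.

After inserting 3: P = [[3]].
After inserting 5: P = [[3, 5]].
After inserting 8: P = [[3, 5, 8]].
After inserting 2: P = [[2, 5, 8], [3]].
After inserting 7: P = [[2, 5, 7], [3, 8]].
After inserting 1: P = [[1, 5, 7], [2, 8], [3]].
After inserting 6: P = [[1, 5, 6], [2, 7], [3, 8]].
After inserting 4: P = [[1, 4, 6], [2, 5], [3, 7], [8]].

The final insertion tableau P = [[1, 4, 6], [2, 5], [3, 7], [8]] has shape [3, 2, 2, 1].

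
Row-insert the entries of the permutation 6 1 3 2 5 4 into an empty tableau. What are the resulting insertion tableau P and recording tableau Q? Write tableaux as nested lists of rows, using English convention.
P = [[1, 2, 4], [3, 5], [6]], Q = [[1, 3, 5], [2, 6], [4]]

Insert each entry of the permutation into P by Schensted row insertion, recording in Q the position of each new cell.

After inserting 6: P = [[6]].
After inserting 1: P = [[1], [6]].
After inserting 3: P = [[1, 3], [6]].
After inserting 2: P = [[1, 2], [3], [6]].
After inserting 5: P = [[1, 2, 5], [3], [6]].
After inserting 4: P = [[1, 2, 4], [3, 5], [6]].

So P = [[1, 2, 4], [3, 5], [6]], Q = [[1, 3, 5], [2, 6], [4]].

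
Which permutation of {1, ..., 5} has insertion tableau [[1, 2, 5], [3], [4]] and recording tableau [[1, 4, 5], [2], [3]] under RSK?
4 3 1 2 5

Reverse the RSK construction: for i from n down to 1, find the cell of Q containing i, remove the entry at that cell from P, and reverse-bump it up through P; the value ejected from row 1 is w(i).

Step i=5: Q has 5 at row 1, column 3; remove that cell from P, ejecting 5. So w(5) = 5. P is now [[1, 2], [3], [4]].
Step i=4: Q has 4 at row 1, column 2; remove that cell from P, ejecting 2. So w(4) = 2. P is now [[1], [3], [4]].
Step i=3: Q has 3 at row 3, column 1; remove 4 from row 3 of P and reverse-bump: 4 enters row 2 and ejects 3; 3 enters row 1 and ejects 1. So w(3) = 1. P is now [[3], [4]].
Step i=2: Q has 2 at row 2, column 1; remove 4 from row 2 of P and reverse-bump: 4 enters row 1 and ejects 3. So w(2) = 3. P is now [[4]].
Step i=1: Q has 1 at row 1, column 1; remove that cell from P, ejecting 4. So w(1) = 4. P is now [].

So w = 4 3 1 2 5.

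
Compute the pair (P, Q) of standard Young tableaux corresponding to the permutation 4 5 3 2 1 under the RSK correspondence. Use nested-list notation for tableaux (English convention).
P = [[1, 5], [2], [3], [4]], Q = [[1, 2], [3], [4], [5]]

Insert each entry of the permutation into P by Schensted row insertion, recording in Q the position of each new cell.

Insert 4: appended to row 1. P = [[4]].
Insert 5: appended to row 1. P = [[4, 5]].
Insert 3: 3 bumps 4 from row 1; 4 starts row 2. P = [[3, 5], [4]].
Insert 2: 2 bumps 3 from row 1; 3 bumps 4 from row 2; 4 starts row 3. P = [[2, 5], [3], [4]].
Insert 1: 1 bumps 2 from row 1; 2 bumps 3 from row 2; 3 bumps 4 from row 3; 4 starts row 4. P = [[1, 5], [2], [3], [4]].

So P = [[1, 5], [2], [3], [4]], Q = [[1, 2], [3], [4], [5]].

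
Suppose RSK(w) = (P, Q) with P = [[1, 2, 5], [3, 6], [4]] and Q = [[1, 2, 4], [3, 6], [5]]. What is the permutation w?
Reverse the RSK construction: for i from n down to 1, find the cell of Q containing i, remove the entry at that cell from P, and reverse-bump it up through P; the value ejected from row 1 is w(i).

Step i=6: Q has 6 at row 2, column 2; remove 6 from row 2 of P and reverse-bump: 6 enters row 1 and ejects 5. So w(6) = 5. P is now [[1, 2, 6], [3], [4]].
Step i=5: Q has 5 at row 3, column 1; remove 4 from row 3 of P and reverse-bump: 4 enters row 2 and ejects 3; 3 enters row 1 and ejects 2. So w(5) = 2. P is now [[1, 3, 6], [4]].
Step i=4: Q has 4 at row 1, column 3; remove that cell from P, ejecting 6. So w(4) = 6. P is now [[1, 3], [4]].
Step i=3: Q has 3 at row 2, column 1; remove 4 from row 2 of P and reverse-bump: 4 enters row 1 and ejects 3. So w(3) = 3. P is now [[1, 4]].
Step i=2: Q has 2 at row 1, column 2; remove that cell from P, ejecting 4. So w(2) = 4. P is now [[1]].
Step i=1: Q has 1 at row 1, column 1; remove that cell from P, ejecting 1. So w(1) = 1. P is now [].

So w = 1 4 3 6 2 5.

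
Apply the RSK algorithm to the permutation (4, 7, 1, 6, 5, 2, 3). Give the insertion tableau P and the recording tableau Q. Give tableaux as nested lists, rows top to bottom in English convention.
Insert each entry of the permutation into P by Schensted row insertion, recording in Q the position of each new cell.

Insert 4: appended to row 1. P = [[4]], Q = [[1]].
Insert 7: appended to row 1. P = [[4, 7]], Q = [[1, 2]].
Insert 1: 1 bumps 4 from row 1; 4 starts row 2. P = [[1, 7], [4]], Q = [[1, 2], [3]].
Insert 6: 6 bumps 7 from row 1; 7 appends to row 2. P = [[1, 6], [4, 7]], Q = [[1, 2], [3, 4]].
Insert 5: 5 bumps 6 from row 1; 6 bumps 7 from row 2; 7 starts row 3. P = [[1, 5], [4, 6], [7]], Q = [[1, 2], [3, 4], [5]].
Insert 2: 2 bumps 5 from row 1; 5 bumps 6 from row 2; 6 bumps 7 from row 3; 7 starts row 4. P = [[1, 2], [4, 5], [6], [7]], Q = [[1, 2], [3, 4], [5], [6]].
Insert 3: appended to row 1. P = [[1, 2, 3], [4, 5], [6], [7]], Q = [[1, 2, 7], [3, 4], [5], [6]].

So P = [[1, 2, 3], [4, 5], [6], [7]], Q = [[1, 2, 7], [3, 4], [5], [6]].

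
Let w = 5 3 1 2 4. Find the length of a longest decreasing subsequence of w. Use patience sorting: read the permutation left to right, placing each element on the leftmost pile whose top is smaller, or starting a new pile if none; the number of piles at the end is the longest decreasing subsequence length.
3

5: new pile. tops = [5]
3: new pile. tops = [5, 3]
1: new pile. tops = [5, 3, 1]
2: onto pile 3 (replacing 1). tops = [5, 3, 2]
4: onto pile 2 (replacing 3). tops = [5, 4, 2]

3 piles, so the longest decreasing subsequence has length 3.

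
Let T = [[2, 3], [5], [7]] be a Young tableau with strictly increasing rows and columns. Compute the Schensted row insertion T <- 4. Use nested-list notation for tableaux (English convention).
[[2, 3, 4], [5], [7]]

4 is larger than every entry of row 1, so it is appended to row 1. The new tableau is [[2, 3, 4], [5], [7]].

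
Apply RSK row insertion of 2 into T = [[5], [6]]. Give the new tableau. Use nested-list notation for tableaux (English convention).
In row 1, 2 replaces 5 (the leftmost entry greater than 2); 5 is bumped to row 2. In row 2, 5 replaces 6 (the leftmost entry greater than 5); 6 is bumped to row 3. 6 starts a new row 3. The new tableau is [[2], [5], [6]].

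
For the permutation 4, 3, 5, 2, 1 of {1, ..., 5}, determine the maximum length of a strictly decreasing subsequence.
4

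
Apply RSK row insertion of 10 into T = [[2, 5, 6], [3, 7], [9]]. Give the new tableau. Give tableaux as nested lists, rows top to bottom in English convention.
10 is larger than every entry of row 1, so it is appended to row 1. The new tableau is [[2, 5, 6, 10], [3, 7], [9]].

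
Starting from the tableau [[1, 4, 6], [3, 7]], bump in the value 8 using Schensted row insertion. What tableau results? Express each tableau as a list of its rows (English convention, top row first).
8 is larger than every entry of row 1, so it is appended to row 1. The new tableau is [[1, 4, 6, 8], [3, 7]].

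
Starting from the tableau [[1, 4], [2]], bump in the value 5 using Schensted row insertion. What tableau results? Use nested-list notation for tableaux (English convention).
[[1, 4, 5], [2]]

5 is larger than every entry of row 1, so it is appended to row 1. The new tableau is [[1, 4, 5], [2]].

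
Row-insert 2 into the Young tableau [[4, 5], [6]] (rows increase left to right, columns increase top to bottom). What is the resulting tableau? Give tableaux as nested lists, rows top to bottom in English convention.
In row 1, 2 replaces 4 (the leftmost entry greater than 2); 4 is bumped to row 2. In row 2, 4 replaces 6 (the leftmost entry greater than 4); 6 is bumped to row 3. 6 starts a new row 3. The new tableau is [[2, 5], [4], [6]].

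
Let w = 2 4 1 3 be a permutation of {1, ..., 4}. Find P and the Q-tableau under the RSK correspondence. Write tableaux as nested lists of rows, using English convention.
P = [[1, 3], [2, 4]], Q = [[1, 2], [3, 4]]

Insert each entry of the permutation into P by Schensted row insertion, recording in Q the position of each new cell.

Insert 2: appended to row 1. P = [[2]].
Insert 4: appended to row 1. P = [[2, 4]].
Insert 1: 1 bumps 2 from row 1; 2 starts row 2. P = [[1, 4], [2]].
Insert 3: 3 bumps 4 from row 1; 4 appends to row 2. P = [[1, 3], [2, 4]].

So P = [[1, 3], [2, 4]], Q = [[1, 2], [3, 4]].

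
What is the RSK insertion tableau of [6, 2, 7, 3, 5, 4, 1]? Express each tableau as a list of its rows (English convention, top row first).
Insert 6: appended to row 1. P = [[6]].
Insert 2: 2 bumps 6 from row 1; 6 starts row 2. P = [[2], [6]].
Insert 7: appended to row 1. P = [[2, 7], [6]].
Insert 3: 3 bumps 7 from row 1; 7 appends to row 2. P = [[2, 3], [6, 7]].
Insert 5: appended to row 1. P = [[2, 3, 5], [6, 7]].
Insert 4: 4 bumps 5 from row 1; 5 bumps 6 from row 2; 6 starts row 3. P = [[2, 3, 4], [5, 7], [6]].
Insert 1: 1 bumps 2 from row 1; 2 bumps 5 from row 2; 5 bumps 6 from row 3; 6 starts row 4. P = [[1, 3, 4], [2, 7], [5], [6]].

So P = [[1, 3, 4], [2, 7], [5], [6]].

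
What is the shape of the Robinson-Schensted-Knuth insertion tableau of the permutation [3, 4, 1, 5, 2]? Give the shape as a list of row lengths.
[3, 2]

RSK row insertion gives P = [[1, 2, 5], [3, 4]], which has shape [3, 2].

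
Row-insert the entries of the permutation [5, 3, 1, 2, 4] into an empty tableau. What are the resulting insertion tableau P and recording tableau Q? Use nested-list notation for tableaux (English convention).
Insert each entry of the permutation into P by Schensted row insertion, recording in Q the position of each new cell.

Insert 5: appended to row 1. P = [[5]].
Insert 3: 3 bumps 5 from row 1; 5 starts row 2. P = [[3], [5]].
Insert 1: 1 bumps 3 from row 1; 3 bumps 5 from row 2; 5 starts row 3. P = [[1], [3], [5]].
Insert 2: appended to row 1. P = [[1, 2], [3], [5]].
Insert 4: appended to row 1. P = [[1, 2, 4], [3], [5]].

So P = [[1, 2, 4], [3], [5]], Q = [[1, 4, 5], [2], [3]].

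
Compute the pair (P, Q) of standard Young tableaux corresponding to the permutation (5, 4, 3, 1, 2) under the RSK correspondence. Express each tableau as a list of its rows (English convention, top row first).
P = [[1, 2], [3], [4], [5]], Q = [[1, 5], [2], [3], [4]]

Insert each entry of the permutation into P by Schensted row insertion, recording in Q the position of each new cell.

Insert 5: appended to row 1. P = [[5]], Q = [[1]].
Insert 4: 4 bumps 5 from row 1; 5 starts row 2. P = [[4], [5]], Q = [[1], [2]].
Insert 3: 3 bumps 4 from row 1; 4 bumps 5 from row 2; 5 starts row 3. P = [[3], [4], [5]], Q = [[1], [2], [3]].
Insert 1: 1 bumps 3 from row 1; 3 bumps 4 from row 2; 4 bumps 5 from row 3; 5 starts row 4. P = [[1], [3], [4], [5]], Q = [[1], [2], [3], [4]].
Insert 2: appended to row 1. P = [[1, 2], [3], [4], [5]], Q = [[1, 5], [2], [3], [4]].

So P = [[1, 2], [3], [4], [5]], Q = [[1, 5], [2], [3], [4]].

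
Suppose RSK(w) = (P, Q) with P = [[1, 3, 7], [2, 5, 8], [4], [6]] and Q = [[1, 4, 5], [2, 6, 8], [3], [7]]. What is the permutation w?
6 4 2 5 8 3 1 7

Reverse the RSK construction: for i from n down to 1, find the cell of Q containing i, remove the entry at that cell from P, and reverse-bump it up through P; the value ejected from row 1 is w(i).

Step i=8: Q has 8 at row 2, column 3; remove 8 from row 2 of P and reverse-bump: 8 enters row 1 and ejects 7. So w(8) = 7. P is now [[1, 3, 8], [2, 5], [4], [6]].
Step i=7: Q has 7 at row 4, column 1; remove 6 from row 4 of P and reverse-bump: 6 enters row 3 and ejects 4; 4 enters row 2 and ejects 2; 2 enters row 1 and ejects 1. So w(7) = 1. P is now [[2, 3, 8], [4, 5], [6]].
Step i=6: Q has 6 at row 2, column 2; remove 5 from row 2 of P and reverse-bump: 5 enters row 1 and ejects 3. So w(6) = 3. P is now [[2, 5, 8], [4], [6]].
Step i=5: Q has 5 at row 1, column 3; remove that cell from P, ejecting 8. So w(5) = 8. P is now [[2, 5], [4], [6]].
Step i=4: Q has 4 at row 1, column 2; remove that cell from P, ejecting 5. So w(4) = 5. P is now [[2], [4], [6]].
Step i=3: Q has 3 at row 3, column 1; remove 6 from row 3 of P and reverse-bump: 6 enters row 2 and ejects 4; 4 enters row 1 and ejects 2. So w(3) = 2. P is now [[4], [6]].
Step i=2: Q has 2 at row 2, column 1; remove 6 from row 2 of P and reverse-bump: 6 enters row 1 and ejects 4. So w(2) = 4. P is now [[6]].
Step i=1: Q has 1 at row 1, column 1; remove that cell from P, ejecting 6. So w(1) = 6. P is now [].

So w = 6 4 2 5 8 3 1 7.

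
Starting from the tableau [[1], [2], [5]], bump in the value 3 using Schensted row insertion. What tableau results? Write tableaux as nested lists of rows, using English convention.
3 is larger than every entry of row 1, so it is appended to row 1. The new tableau is [[1, 3], [2], [5]].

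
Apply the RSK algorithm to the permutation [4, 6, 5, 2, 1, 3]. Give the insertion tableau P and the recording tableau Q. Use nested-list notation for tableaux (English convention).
P = [[1, 3], [2, 5], [4], [6]], Q = [[1, 2], [3, 6], [4], [5]]

Insert each entry of the permutation into P by Schensted row insertion, recording in Q the position of each new cell.

Insert 4: appended to row 1. P = [[4]], Q = [[1]].
Insert 6: appended to row 1. P = [[4, 6]], Q = [[1, 2]].
Insert 5: 5 bumps 6 from row 1; 6 starts row 2. P = [[4, 5], [6]], Q = [[1, 2], [3]].
Insert 2: 2 bumps 4 from row 1; 4 bumps 6 from row 2; 6 starts row 3. P = [[2, 5], [4], [6]], Q = [[1, 2], [3], [4]].
Insert 1: 1 bumps 2 from row 1; 2 bumps 4 from row 2; 4 bumps 6 from row 3; 6 starts row 4. P = [[1, 5], [2], [4], [6]], Q = [[1, 2], [3], [4], [5]].
Insert 3: 3 bumps 5 from row 1; 5 appends to row 2. P = [[1, 3], [2, 5], [4], [6]], Q = [[1, 2], [3, 6], [4], [5]].

So P = [[1, 3], [2, 5], [4], [6]], Q = [[1, 2], [3, 6], [4], [5]].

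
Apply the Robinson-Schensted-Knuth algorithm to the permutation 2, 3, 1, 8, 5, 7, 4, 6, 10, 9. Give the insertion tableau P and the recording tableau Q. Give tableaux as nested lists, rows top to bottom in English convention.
P = [[1, 3, 4, 6, 9], [2, 5, 7, 10], [8]], Q = [[1, 2, 4, 6, 9], [3, 5, 8, 10], [7]]

Insert each entry of the permutation into P by Schensted row insertion, recording in Q the position of each new cell.

Insert 2: appended to row 1. P = [[2]].
Insert 3: appended to row 1. P = [[2, 3]].
Insert 1: 1 bumps 2 from row 1; 2 starts row 2. P = [[1, 3], [2]].
Insert 8: appended to row 1. P = [[1, 3, 8], [2]].
Insert 5: 5 bumps 8 from row 1; 8 appends to row 2. P = [[1, 3, 5], [2, 8]].
Insert 7: appended to row 1. P = [[1, 3, 5, 7], [2, 8]].
Insert 4: 4 bumps 5 from row 1; 5 bumps 8 from row 2; 8 starts row 3. P = [[1, 3, 4, 7], [2, 5], [8]].
Insert 6: 6 bumps 7 from row 1; 7 appends to row 2. P = [[1, 3, 4, 6], [2, 5, 7], [8]].
Insert 10: appended to row 1. P = [[1, 3, 4, 6, 10], [2, 5, 7], [8]].
Insert 9: 9 bumps 10 from row 1; 10 appends to row 2. P = [[1, 3, 4, 6, 9], [2, 5, 7, 10], [8]].

So P = [[1, 3, 4, 6, 9], [2, 5, 7, 10], [8]], Q = [[1, 2, 4, 6, 9], [3, 5, 8, 10], [7]].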